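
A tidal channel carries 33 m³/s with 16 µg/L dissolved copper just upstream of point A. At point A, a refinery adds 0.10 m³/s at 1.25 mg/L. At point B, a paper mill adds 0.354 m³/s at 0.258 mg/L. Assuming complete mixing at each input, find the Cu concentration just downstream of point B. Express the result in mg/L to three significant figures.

16 µg/L = 0.016 mg/L.
After input A: C = (33·0.016 + 0.1·1.25) / 33.1 = 0.01973 mg/L.
After input B: C = (33.1·0.01973 + 0.354·0.258) / 33.45 = 0.02225 mg/L.

0.0222 mg/L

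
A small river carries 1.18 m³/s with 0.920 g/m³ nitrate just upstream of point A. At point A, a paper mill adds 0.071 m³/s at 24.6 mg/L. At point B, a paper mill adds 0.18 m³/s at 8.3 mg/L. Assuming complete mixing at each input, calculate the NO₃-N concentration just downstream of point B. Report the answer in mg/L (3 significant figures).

3.02 mg/L

After input A: C = (1.18·0.92 + 0.071·24.6) / 1.251 = 2.264 mg/L.
After input B: C = (1.251·2.264 + 0.18·8.3) / 1.431 = 3.023 mg/L.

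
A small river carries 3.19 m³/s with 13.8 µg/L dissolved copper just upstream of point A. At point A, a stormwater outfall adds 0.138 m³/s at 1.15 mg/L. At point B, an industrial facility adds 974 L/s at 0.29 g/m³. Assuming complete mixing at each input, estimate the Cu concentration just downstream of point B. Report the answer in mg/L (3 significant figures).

13.8 µg/L = 0.0138 mg/L.
After input A: C = (3.19·0.0138 + 0.138·1.15) / 3.328 = 0.06091 mg/L.
974 L/s = 0.974 m³/s.
After input B: C = (3.328·0.06091 + 0.974·0.29) / 4.302 = 0.1128 mg/L.

0.113 mg/L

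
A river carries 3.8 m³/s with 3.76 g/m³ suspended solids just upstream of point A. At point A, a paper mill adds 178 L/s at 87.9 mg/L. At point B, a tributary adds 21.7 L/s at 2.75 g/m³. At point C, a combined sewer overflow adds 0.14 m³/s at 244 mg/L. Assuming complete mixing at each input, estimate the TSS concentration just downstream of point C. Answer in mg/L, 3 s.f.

15.5 mg/L

178 L/s = 0.178 m³/s.
After input A: C = (3.8·3.76 + 0.178·87.9) / 3.978 = 7.525 mg/L.
21.7 L/s = 0.0217 m³/s.
After input B: C = (3.978·7.525 + 0.0217·2.75) / 4 = 7.499 mg/L.
After input C: C = (4·7.499 + 0.14·244) / 4.14 = 15.5 mg/L.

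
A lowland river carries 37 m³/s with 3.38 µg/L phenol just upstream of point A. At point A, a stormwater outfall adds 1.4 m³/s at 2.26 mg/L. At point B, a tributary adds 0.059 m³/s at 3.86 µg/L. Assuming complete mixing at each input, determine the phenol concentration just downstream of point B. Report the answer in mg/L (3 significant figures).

3.38 µg/L = 0.00338 mg/L.
After input A: C = (37·0.00338 + 1.4·2.26) / 38.4 = 0.08565 mg/L.
3.86 µg/L = 0.00386 mg/L.
After input B: C = (38.4·0.08565 + 0.059·0.00386) / 38.46 = 0.08553 mg/L.

0.0855 mg/L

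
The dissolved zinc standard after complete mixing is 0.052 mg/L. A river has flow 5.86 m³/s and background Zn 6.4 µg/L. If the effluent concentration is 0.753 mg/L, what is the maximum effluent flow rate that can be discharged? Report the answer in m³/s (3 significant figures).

0.381 m³/s

6.4 µg/L = 0.0064 mg/L.
Mass balance at complete mixing: C_std·(Q_w + Q_r) = Q_w·C_e + Q_r·C_b.
Rearranging, Q_w = Q_r·(C_std − C_b)/(C_e − C_std) = 5.86·(0.052 − 0.0064) / (0.753 − 0.052) = 0.3812 m³/s.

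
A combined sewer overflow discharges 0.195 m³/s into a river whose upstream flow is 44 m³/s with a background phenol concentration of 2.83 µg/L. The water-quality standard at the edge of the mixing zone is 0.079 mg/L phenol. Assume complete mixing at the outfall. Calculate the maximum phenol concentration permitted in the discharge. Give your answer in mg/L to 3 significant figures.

17.3 mg/L

2.83 µg/L = 0.00283 mg/L.
Mass balance: 0.079·44.2 = 0.195·Cₑ + 44·0.00283.
Cₑ = (3.491 − 0.1245) / 0.195 = 17.27 mg/L.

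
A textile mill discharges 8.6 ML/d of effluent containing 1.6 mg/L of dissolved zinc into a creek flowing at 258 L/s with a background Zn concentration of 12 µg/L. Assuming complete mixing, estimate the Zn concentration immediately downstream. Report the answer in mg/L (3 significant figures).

0.454 mg/L

8.6 ML/d = 0.09954 m³/s.
258 L/s = 0.258 m³/s.
12 µg/L = 0.012 mg/L.
By mass balance at complete mixing, C = (0.09954·1.6 + 0.258·0.012) / (0.09954 + 0.258) = 0.1624/0.3575 = 0.4541 mg/L.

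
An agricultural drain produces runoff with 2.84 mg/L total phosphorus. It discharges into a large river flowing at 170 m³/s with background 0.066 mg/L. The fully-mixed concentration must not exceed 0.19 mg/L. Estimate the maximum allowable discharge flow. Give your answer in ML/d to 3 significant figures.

687 ML/d

Mass balance at complete mixing: C_std·(Q_w + Q_r) = Q_w·C_e + Q_r·C_b.
Rearranging, Q_w = Q_r·(C_std − C_b)/(C_e − C_std) = 170·(0.19 − 0.066) / (2.84 − 0.19) = 7.955 m³/s.
= 687.3 ML/d.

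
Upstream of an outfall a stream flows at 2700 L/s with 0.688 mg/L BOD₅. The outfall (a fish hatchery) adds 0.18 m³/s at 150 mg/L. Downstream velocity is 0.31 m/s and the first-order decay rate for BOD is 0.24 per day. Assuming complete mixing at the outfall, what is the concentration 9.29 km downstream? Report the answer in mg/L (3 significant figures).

9.22 mg/L

2700 L/s = 2.7 m³/s.
After complete mixing, C₀ = (0.18·150 + 2.7·0.688) / 2.88 = 10.02 mg/L.
Travel time t = 9290 m / 0.31 m/s = 2.997e+04 s = 0.3468 d.
C = 10.02·exp(−0.24·0.3468) = 10.02·0.9201 = 9.22 mg/L.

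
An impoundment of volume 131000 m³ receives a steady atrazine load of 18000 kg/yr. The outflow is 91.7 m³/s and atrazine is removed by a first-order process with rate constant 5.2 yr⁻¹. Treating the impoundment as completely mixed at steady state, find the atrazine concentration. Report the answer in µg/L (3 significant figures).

6.22 µg/L

Outflow Q = 91.7 m³/s × 3.156e+07 s/yr = 2.894e+09 m³/yr.
Steady-state CSTR mass balance: W = Q·C + k·V·C, so C = W/(Q + kV).
Q + kV = 2.894e+09 + 5.2·131000 = 2.895e+09 m³/yr.
C = 18000/2.895e+09 = 6.219e-06 kg/m³ = 0.006219 mg/L = 6.219 µg/L.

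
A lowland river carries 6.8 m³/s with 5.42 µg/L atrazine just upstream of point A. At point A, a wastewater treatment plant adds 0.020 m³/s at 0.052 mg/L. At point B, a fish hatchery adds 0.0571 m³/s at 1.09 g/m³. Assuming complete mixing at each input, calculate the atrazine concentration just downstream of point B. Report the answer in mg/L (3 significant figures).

0.0146 mg/L

5.42 µg/L = 0.00542 mg/L.
After input A: C = (6.8·0.00542 + 0.02·0.052) / 6.82 = 0.005557 mg/L.
After input B: C = (6.82·0.005557 + 0.0571·1.09) / 6.877 = 0.01456 mg/L.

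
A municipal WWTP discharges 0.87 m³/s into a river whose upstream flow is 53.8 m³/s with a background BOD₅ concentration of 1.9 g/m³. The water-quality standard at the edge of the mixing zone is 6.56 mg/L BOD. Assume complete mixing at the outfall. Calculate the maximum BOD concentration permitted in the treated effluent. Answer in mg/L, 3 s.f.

Mass balance: 6.56·54.67 = 0.87·Cₑ + 53.8·1.9.
Cₑ = (358.6 − 102.2) / 0.87 = 294.7 mg/L.

295 mg/L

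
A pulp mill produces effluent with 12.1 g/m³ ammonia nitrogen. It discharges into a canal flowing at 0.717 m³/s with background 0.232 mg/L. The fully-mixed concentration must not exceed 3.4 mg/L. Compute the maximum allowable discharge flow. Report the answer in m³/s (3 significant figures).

Mass balance at complete mixing: C_std·(Q_w + Q_r) = Q_w·C_e + Q_r·C_b.
Rearranging, Q_w = Q_r·(C_std − C_b)/(C_e − C_std) = 0.717·(3.4 − 0.232) / (12.1 − 3.4) = 0.2611 m³/s.

0.261 m³/s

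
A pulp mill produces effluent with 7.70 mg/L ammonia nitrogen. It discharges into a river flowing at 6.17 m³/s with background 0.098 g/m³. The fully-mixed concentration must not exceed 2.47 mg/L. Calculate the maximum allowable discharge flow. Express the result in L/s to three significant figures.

Mass balance at complete mixing: C_std·(Q_w + Q_r) = Q_w·C_e + Q_r·C_b.
Rearranging, Q_w = Q_r·(C_std − C_b)/(C_e − C_std) = 6.17·(2.47 − 0.098) / (7.7 − 2.47) = 2.798 m³/s.
= 2798 L/s.

2800 L/s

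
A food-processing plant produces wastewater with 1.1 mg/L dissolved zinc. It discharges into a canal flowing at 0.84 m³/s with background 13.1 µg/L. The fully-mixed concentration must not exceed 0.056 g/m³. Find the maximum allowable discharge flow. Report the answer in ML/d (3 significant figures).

2.98 ML/d

13.1 µg/L = 0.0131 mg/L.
Mass balance at complete mixing: C_std·(Q_w + Q_r) = Q_w·C_e + Q_r·C_b.
Rearranging, Q_w = Q_r·(C_std − C_b)/(C_e − C_std) = 0.84·(0.056 − 0.0131) / (1.1 − 0.056) = 0.03452 m³/s.
= 2.982 ML/d.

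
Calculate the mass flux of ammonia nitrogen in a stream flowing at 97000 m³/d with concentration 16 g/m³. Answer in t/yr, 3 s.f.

97000 m³/d = 1.123 m³/s.
Mass flux = Q·C = 1.123 m³/s × 16 g/m³ = 17.96 g/s.
= 17.96 g/s × 31.56 = 566.9 t/yr.

567 t/yr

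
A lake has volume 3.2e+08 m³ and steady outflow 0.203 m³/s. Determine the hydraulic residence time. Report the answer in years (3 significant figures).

50.0 yr

Q = 0.203 m³/s × 3.156e+07 s/yr = 6.406e+06 m³/yr.
Hydraulic residence time τ = V/Q = 3.2e+08/6.406e+06 = 49.95 yr.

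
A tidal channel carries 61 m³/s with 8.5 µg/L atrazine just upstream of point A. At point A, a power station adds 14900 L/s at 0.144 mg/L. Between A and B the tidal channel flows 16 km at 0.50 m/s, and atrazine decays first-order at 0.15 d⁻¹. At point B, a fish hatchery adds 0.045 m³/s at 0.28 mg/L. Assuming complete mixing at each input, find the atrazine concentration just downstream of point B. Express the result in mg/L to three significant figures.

0.0333 mg/L

8.5 µg/L = 0.0085 mg/L.
14900 L/s = 14.9 m³/s.
After input A: C = (61·0.0085 + 14.9·0.144) / 75.9 = 0.0351 mg/L.
Over the 16 km reach to input B (t = 3.2e+04 s = 0.3704 d), decay gives C = 0.0351·exp(−0.15·0.3704) = 0.0332 mg/L.
After input B: C = (75.9·0.0332 + 0.045·0.28) / 75.95 = 0.03335 mg/L.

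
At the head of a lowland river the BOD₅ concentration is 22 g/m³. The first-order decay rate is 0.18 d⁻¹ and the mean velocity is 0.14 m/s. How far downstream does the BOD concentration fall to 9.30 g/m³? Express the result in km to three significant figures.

From C = C₀·e^(−kt), t = ln(C₀/C)/k = ln(22/9.30)/0.18 = 0.861/0.18 = 4.783 d.
Distance = v·t = 0.14 m/s × 4.133e+05 s = 5.786e+04 m = 57.86 km.

57.9 km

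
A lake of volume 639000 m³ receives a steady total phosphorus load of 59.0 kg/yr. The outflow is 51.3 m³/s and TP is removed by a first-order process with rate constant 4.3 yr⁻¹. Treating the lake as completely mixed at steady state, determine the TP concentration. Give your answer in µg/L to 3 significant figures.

0.0364 µg/L

Outflow Q = 51.3 m³/s × 3.156e+07 s/yr = 1.619e+09 m³/yr.
Steady-state CSTR mass balance: W = Q·C + k·V·C, so C = W/(Q + kV).
Q + kV = 1.619e+09 + 4.3·639000 = 1.622e+09 m³/yr.
C = 59.0/1.622e+09 = 3.638e-08 kg/m³ = 3.638e-05 mg/L = 0.03638 µg/L.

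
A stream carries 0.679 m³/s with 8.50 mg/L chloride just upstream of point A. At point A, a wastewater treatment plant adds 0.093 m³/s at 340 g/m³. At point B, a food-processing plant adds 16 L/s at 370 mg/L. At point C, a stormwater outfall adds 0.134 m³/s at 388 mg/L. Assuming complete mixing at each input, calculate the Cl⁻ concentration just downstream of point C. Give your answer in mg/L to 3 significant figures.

103 mg/L

After input A: C = (0.679·8.5 + 0.093·340) / 0.772 = 48.43 mg/L.
16 L/s = 0.016 m³/s.
After input B: C = (0.772·48.43 + 0.016·370) / 0.788 = 54.96 mg/L.
After input C: C = (0.788·54.96 + 0.134·388) / 0.922 = 103.4 mg/L.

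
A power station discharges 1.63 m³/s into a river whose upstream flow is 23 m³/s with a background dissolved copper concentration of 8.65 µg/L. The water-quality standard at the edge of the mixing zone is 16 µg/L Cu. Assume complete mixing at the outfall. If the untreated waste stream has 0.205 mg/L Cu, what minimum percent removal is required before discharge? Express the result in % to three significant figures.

41.6 %

8.65 µg/L = 0.00865 mg/L.
16 µg/L = 0.016 mg/L.
Mass balance: 0.016·24.63 = 1.63·Cₑ + 23·0.00865.
Cₑ = (0.3941 − 0.1989) / 1.63 = 0.1197 mg/L.
Required removal = 1 − 0.1197/0.205 = 41.6 %.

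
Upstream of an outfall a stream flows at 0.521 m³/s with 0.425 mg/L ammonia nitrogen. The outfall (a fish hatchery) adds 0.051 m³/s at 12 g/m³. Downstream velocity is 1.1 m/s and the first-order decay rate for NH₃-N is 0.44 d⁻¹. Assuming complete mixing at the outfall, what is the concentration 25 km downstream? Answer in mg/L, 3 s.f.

1.30 mg/L

After complete mixing, C₀ = (0.051·12 + 0.521·0.425) / 0.572 = 1.457 mg/L.
Travel time t = 2.5e+04 m / 1.1 m/s = 2.273e+04 s = 0.263 d.
C = 1.457·exp(−0.44·0.263) = 1.457·0.8907 = 1.298 mg/L.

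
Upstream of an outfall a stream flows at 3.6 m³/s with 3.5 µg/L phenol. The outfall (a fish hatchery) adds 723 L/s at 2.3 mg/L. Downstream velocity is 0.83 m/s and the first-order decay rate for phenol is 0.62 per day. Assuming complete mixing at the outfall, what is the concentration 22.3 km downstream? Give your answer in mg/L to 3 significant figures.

723 L/s = 0.723 m³/s.
3.5 µg/L = 0.0035 mg/L.
After complete mixing, C₀ = (0.723·2.3 + 3.6·0.0035) / 4.323 = 0.3876 mg/L.
Travel time t = 2.23e+04 m / 0.83 m/s = 2.687e+04 s = 0.311 d.
C = 0.3876·exp(−0.62·0.311) = 0.3876·0.8246 = 0.3196 mg/L.

0.320 mg/L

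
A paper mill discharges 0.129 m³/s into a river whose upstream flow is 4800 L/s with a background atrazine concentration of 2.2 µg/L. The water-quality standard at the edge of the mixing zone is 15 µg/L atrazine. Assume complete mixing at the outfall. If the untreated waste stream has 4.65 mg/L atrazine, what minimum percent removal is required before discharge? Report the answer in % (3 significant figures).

4800 L/s = 4.8 m³/s.
2.2 µg/L = 0.0022 mg/L.
15 µg/L = 0.015 mg/L.
Mass balance: 0.015·4.929 = 0.129·Cₑ + 4.8·0.0022.
Cₑ = (0.07394 − 0.01056) / 0.129 = 0.4913 mg/L.
Required removal = 1 − 0.4913/4.65 = 89.43 %.

89.4 %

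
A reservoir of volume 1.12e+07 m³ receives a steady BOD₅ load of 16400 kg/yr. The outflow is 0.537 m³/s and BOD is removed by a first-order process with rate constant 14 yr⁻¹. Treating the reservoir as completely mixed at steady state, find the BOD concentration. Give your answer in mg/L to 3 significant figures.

Outflow Q = 0.537 m³/s × 3.156e+07 s/yr = 1.695e+07 m³/yr.
Steady-state CSTR mass balance: W = Q·C + k·V·C, so C = W/(Q + kV).
Q + kV = 1.695e+07 + 14·1.12e+07 = 1.737e+08 m³/yr.
C = 16400/1.737e+08 = 9.439e-05 kg/m³ = 0.09439 mg/L.

0.0944 mg/L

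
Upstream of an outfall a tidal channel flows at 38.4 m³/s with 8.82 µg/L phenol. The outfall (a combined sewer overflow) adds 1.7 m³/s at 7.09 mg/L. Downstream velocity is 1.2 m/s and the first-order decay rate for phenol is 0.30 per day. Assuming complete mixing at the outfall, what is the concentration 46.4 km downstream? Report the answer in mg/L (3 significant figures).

8.82 µg/L = 0.00882 mg/L.
After complete mixing, C₀ = (1.7·7.09 + 38.4·0.00882) / 40.1 = 0.309 mg/L.
Travel time t = 4.64e+04 m / 1.2 m/s = 3.867e+04 s = 0.4475 d.
C = 0.309·exp(−0.30·0.4475) = 0.309·0.8744 = 0.2702 mg/L.

0.270 mg/L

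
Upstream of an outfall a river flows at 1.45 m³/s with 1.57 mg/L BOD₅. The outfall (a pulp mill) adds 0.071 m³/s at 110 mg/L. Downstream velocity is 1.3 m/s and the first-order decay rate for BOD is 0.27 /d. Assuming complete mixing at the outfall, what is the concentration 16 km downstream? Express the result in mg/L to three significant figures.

After complete mixing, C₀ = (0.071·110 + 1.45·1.57) / 1.521 = 6.631 mg/L.
Travel time t = 1.6e+04 m / 1.3 m/s = 1.231e+04 s = 0.1425 d.
C = 6.631·exp(−0.27·0.1425) = 6.631·0.9623 = 6.381 mg/L.

6.38 mg/L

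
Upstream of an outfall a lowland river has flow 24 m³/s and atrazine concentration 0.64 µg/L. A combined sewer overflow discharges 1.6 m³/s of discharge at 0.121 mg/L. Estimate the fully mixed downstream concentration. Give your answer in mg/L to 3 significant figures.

0.64 µg/L = 0.00064 mg/L.
Conservation of mass across the mixing zone: C = (1.6·0.121 + 24·0.00064) / (1.6 + 24) = 0.209/25.6 = 0.008162 mg/L.

0.00816 mg/L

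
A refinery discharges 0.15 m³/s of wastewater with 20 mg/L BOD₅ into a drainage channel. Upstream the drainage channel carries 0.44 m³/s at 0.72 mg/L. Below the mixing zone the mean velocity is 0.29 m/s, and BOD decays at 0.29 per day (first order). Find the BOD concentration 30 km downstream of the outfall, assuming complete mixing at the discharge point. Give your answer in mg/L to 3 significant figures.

3.97 mg/L

After complete mixing, C₀ = (0.15·20 + 0.44·0.72) / 0.59 = 5.622 mg/L.
Travel time t = 3e+04 m / 0.29 m/s = 1.034e+05 s = 1.197 d.
C = 5.622·exp(−0.29·1.197) = 5.622·0.7066 = 3.973 mg/L.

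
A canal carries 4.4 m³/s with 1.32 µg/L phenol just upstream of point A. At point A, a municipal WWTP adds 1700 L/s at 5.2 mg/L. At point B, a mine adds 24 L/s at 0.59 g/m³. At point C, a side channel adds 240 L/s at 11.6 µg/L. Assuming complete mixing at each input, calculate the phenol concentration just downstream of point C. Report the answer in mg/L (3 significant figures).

1.32 µg/L = 0.00132 mg/L.
1700 L/s = 1.7 m³/s.
After input A: C = (4.4·0.00132 + 1.7·5.2) / 6.1 = 1.45 mg/L.
24 L/s = 0.024 m³/s.
After input B: C = (6.1·1.45 + 0.024·0.59) / 6.124 = 1.447 mg/L.
240 L/s = 0.24 m³/s.
11.6 µg/L = 0.0116 mg/L.
After input C: C = (6.124·1.447 + 0.24·0.0116) / 6.364 = 1.393 mg/L.

1.39 mg/L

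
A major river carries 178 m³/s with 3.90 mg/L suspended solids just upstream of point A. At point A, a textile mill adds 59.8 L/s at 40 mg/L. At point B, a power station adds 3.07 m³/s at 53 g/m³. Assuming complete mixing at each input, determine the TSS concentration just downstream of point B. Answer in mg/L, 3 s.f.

4.74 mg/L

59.8 L/s = 0.0598 m³/s.
After input A: C = (178·3.9 + 0.0598·40) / 178.1 = 3.912 mg/L.
After input B: C = (178.1·3.912 + 3.07·53) / 181.1 = 4.744 mg/L.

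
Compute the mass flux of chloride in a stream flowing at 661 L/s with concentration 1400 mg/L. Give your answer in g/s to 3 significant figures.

661 L/s = 0.661 m³/s.
Mass flux = Q·C = 0.661 m³/s × 1400 g/m³ = 925.4 g/s.

925 g/s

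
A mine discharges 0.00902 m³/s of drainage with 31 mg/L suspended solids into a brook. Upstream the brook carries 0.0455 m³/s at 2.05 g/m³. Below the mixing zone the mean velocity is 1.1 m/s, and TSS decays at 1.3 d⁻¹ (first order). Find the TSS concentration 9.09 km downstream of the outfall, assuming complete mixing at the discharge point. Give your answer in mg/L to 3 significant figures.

6.04 mg/L

After complete mixing, C₀ = (0.00902·31 + 0.0455·2.05) / 0.05452 = 6.84 mg/L.
Travel time t = 9090 m / 1.1 m/s = 8264 s = 0.09564 d.
C = 6.84·exp(−1.3·0.09564) = 6.84·0.8831 = 6.04 mg/L.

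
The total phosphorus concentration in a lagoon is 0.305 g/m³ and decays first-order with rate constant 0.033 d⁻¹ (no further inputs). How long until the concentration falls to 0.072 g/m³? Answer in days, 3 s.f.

t = ln(C₀/C)/k = ln(0.305/0.072)/0.033 = 1.444/0.033 = 43.75 d.

43.7 d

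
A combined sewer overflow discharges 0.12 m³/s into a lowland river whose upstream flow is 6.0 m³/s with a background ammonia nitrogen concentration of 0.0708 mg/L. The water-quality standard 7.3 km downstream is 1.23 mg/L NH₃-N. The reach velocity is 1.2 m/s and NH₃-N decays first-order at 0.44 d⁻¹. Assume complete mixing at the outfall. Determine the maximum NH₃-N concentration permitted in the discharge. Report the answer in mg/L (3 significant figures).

61.2 mg/L

Travel time to the compliance point: t = 7300/1.2 = 6083 s = 0.07041 d; decay factor exp(−0.44·0.07041) = 0.9695.
So the concentration just after mixing may be at most 1.23/0.9695 = 1.269 mg/L.
Mass balance: 1.269·6.12 = 0.12·Cₑ + 6·0.0708.
Cₑ = (7.764 − 0.4248) / 0.12 = 61.16 mg/L.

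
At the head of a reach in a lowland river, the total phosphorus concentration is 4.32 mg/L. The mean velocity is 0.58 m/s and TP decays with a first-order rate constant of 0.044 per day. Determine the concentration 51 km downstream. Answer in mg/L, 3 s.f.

Travel time t = 51 km / 0.58 m/s = 5.1e+04/0.58 = 8.793e+04 s = 1.018 d.
First-order decay: C = 4.32·exp(−0.044·1.018) = 4.32·0.9562 = 4.131 mg/L.

4.13 mg/L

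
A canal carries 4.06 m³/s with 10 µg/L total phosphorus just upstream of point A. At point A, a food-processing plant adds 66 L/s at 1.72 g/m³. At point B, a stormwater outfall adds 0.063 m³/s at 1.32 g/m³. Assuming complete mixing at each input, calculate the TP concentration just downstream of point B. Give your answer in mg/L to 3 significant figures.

10 µg/L = 0.01 mg/L.
66 L/s = 0.066 m³/s.
After input A: C = (4.06·0.01 + 0.066·1.72) / 4.126 = 0.03735 mg/L.
After input B: C = (4.126·0.03735 + 0.063·1.32) / 4.189 = 0.05664 mg/L.

0.0566 mg/L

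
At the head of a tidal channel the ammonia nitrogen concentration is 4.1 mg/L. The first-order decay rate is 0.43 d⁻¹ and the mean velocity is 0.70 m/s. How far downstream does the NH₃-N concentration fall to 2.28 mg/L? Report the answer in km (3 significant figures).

From C = C₀·e^(−kt), t = ln(C₀/C)/k = ln(4.1/2.28)/0.43 = 0.5868/0.43 = 1.365 d.
Distance = v·t = 0.70 m/s × 1.179e+05 s = 8.254e+04 m = 82.54 km.

82.5 km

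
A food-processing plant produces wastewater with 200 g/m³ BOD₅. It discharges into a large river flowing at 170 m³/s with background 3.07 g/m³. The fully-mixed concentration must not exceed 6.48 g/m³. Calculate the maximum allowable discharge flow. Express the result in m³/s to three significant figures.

Mass balance at complete mixing: C_std·(Q_w + Q_r) = Q_w·C_e + Q_r·C_b.
Rearranging, Q_w = Q_r·(C_std − C_b)/(C_e − C_std) = 170·(6.48 − 3.07) / (200 − 6.48) = 2.996 m³/s.

3.00 m³/s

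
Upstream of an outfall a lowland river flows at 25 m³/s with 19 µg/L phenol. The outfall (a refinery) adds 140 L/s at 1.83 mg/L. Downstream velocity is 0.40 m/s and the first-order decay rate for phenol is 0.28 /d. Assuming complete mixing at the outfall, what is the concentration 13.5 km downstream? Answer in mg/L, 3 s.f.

140 L/s = 0.14 m³/s.
19 µg/L = 0.019 mg/L.
After complete mixing, C₀ = (0.14·1.83 + 25·0.019) / 25.14 = 0.02909 mg/L.
Travel time t = 1.35e+04 m / 0.40 m/s = 3.375e+04 s = 0.3906 d.
C = 0.02909·exp(−0.28·0.3906) = 0.02909·0.8964 = 0.02607 mg/L.

0.0261 mg/L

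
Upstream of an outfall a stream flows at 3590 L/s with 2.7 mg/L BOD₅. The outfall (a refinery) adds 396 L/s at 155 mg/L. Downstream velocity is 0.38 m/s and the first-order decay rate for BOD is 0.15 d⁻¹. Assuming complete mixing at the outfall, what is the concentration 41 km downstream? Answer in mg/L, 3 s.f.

396 L/s = 0.396 m³/s.
3590 L/s = 3.59 m³/s.
After complete mixing, C₀ = (0.396·155 + 3.59·2.7) / 3.986 = 17.83 mg/L.
Travel time t = 4.1e+04 m / 0.38 m/s = 1.079e+05 s = 1.249 d.
C = 17.83·exp(−0.15·1.249) = 17.83·0.8292 = 14.78 mg/L.

14.8 mg/L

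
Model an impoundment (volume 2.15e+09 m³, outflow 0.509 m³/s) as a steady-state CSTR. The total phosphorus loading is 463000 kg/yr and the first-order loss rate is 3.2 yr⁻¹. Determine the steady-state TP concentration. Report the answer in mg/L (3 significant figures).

Outflow Q = 0.509 m³/s × 3.156e+07 s/yr = 1.606e+07 m³/yr.
Steady-state CSTR mass balance: W = Q·C + k·V·C, so C = W/(Q + kV).
Q + kV = 1.606e+07 + 3.2·2.15e+09 = 6.896e+09 m³/yr.
C = 463000/6.896e+09 = 6.714e-05 kg/m³ = 0.06714 mg/L.

0.0671 mg/L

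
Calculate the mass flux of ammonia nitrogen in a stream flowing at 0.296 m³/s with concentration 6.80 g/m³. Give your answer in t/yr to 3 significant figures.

Mass flux = Q·C = 0.296 m³/s × 6.8 g/m³ = 2.013 g/s.
= 2.013 g/s × 31.56 = 63.52 t/yr.

63.5 t/yr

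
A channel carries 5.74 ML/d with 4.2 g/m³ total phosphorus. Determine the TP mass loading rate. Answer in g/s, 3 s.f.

0.279 g/s

5.74 ML/d = 0.06644 m³/s.
Mass flux = Q·C = 0.06644 m³/s × 4.2 g/m³ = 0.279 g/s.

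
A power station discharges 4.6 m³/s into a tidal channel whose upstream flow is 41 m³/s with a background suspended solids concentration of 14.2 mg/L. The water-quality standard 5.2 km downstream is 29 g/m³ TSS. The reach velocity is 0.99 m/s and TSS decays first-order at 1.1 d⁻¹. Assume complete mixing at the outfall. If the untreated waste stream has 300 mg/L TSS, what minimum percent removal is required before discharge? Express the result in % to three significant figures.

Travel time to the compliance point: t = 5200/0.99 = 5253 s = 0.06079 d; decay factor exp(−1.1·0.06079) = 0.9353.
So the concentration just after mixing may be at most 29/0.9353 = 31.01 mg/L.
Mass balance: 31.01·45.6 = 4.6·Cₑ + 41·14.2.
Cₑ = (1414 − 582.2) / 4.6 = 180.8 mg/L.
Required removal = 1 − 180.8/300 = 39.74 %.

39.7 %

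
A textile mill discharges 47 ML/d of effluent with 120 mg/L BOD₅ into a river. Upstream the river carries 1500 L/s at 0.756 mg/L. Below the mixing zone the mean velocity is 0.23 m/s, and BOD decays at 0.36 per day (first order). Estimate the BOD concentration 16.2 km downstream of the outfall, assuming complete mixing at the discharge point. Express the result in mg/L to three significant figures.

47 ML/d = 0.544 m³/s.
1500 L/s = 1.5 m³/s.
After complete mixing, C₀ = (0.544·120 + 1.5·0.756) / 2.044 = 32.49 mg/L.
Travel time t = 1.62e+04 m / 0.23 m/s = 7.043e+04 s = 0.8152 d.
C = 32.49·exp(−0.36·0.8152) = 32.49·0.7457 = 24.23 mg/L.

24.2 mg/L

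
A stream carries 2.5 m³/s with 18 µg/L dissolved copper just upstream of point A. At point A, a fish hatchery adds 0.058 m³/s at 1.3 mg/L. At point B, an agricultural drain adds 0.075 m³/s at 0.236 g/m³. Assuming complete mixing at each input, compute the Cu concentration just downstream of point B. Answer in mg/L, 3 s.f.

0.0524 mg/L

18 µg/L = 0.018 mg/L.
After input A: C = (2.5·0.018 + 0.058·1.3) / 2.558 = 0.04707 mg/L.
After input B: C = (2.558·0.04707 + 0.075·0.236) / 2.633 = 0.05245 mg/L.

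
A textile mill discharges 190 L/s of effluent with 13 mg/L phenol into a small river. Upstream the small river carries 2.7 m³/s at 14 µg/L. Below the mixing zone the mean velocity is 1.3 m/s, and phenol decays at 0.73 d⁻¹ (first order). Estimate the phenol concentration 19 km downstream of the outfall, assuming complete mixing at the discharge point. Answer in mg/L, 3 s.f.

0.767 mg/L

190 L/s = 0.19 m³/s.
14 µg/L = 0.014 mg/L.
After complete mixing, C₀ = (0.19·13 + 2.7·0.014) / 2.89 = 0.8678 mg/L.
Travel time t = 1.9e+04 m / 1.3 m/s = 1.462e+04 s = 0.1692 d.
C = 0.8678·exp(−0.73·0.1692) = 0.8678·0.8838 = 0.7669 mg/L.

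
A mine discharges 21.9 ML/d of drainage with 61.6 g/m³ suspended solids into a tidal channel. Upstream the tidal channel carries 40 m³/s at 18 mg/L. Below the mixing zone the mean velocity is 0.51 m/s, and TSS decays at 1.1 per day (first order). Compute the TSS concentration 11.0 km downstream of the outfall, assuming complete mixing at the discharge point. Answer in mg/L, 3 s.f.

21.9 ML/d = 0.2535 m³/s.
After complete mixing, C₀ = (0.2535·61.6 + 40·18) / 40.25 = 18.27 mg/L.
Travel time t = 1.1e+04 m / 0.51 m/s = 2.157e+04 s = 0.2496 d.
C = 18.27·exp(−1.1·0.2496) = 18.27·0.7599 = 13.89 mg/L.

13.9 mg/L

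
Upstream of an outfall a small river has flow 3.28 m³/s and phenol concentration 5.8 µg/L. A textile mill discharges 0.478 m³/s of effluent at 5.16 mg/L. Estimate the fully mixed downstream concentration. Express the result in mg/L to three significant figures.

5.8 µg/L = 0.0058 mg/L.
Conservation of mass across the mixing zone: C = (0.478·5.16 + 3.28·0.0058) / (0.478 + 3.28) = 2.486/3.758 = 0.6614 mg/L.

0.661 mg/L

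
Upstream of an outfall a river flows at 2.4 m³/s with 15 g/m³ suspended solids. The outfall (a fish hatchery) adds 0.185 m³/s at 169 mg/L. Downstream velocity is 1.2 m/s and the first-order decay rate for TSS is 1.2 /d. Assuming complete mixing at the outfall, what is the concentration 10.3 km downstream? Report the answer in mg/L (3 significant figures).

After complete mixing, C₀ = (0.185·169 + 2.4·15) / 2.585 = 26.02 mg/L.
Travel time t = 1.03e+04 m / 1.2 m/s = 8583 s = 0.09934 d.
C = 26.02·exp(−1.2·0.09934) = 26.02·0.8876 = 23.1 mg/L.

23.1 mg/L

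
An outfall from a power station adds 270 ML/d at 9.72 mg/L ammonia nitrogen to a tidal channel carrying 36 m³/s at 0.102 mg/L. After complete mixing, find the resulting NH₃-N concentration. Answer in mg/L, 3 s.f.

270 ML/d = 3.125 m³/s.
Conservation of mass across the mixing zone: C = (3.125·9.72 + 36·0.102) / (3.125 + 36) = 34.05/39.12 = 0.8702 mg/L.

0.870 mg/L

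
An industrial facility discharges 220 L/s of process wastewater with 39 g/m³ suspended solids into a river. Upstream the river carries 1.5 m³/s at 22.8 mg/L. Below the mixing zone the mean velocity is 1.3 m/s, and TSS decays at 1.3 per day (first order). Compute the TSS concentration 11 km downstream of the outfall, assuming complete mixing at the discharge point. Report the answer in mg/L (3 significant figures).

220 L/s = 0.22 m³/s.
After complete mixing, C₀ = (0.22·39 + 1.5·22.8) / 1.72 = 24.87 mg/L.
Travel time t = 1.1e+04 m / 1.3 m/s = 8462 s = 0.09793 d.
C = 24.87·exp(−1.3·0.09793) = 24.87·0.8805 = 21.9 mg/L.

21.9 mg/L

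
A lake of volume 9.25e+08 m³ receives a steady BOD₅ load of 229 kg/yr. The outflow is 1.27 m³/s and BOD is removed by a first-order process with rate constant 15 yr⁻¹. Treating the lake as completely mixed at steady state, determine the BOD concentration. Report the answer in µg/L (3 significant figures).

Outflow Q = 1.27 m³/s × 3.156e+07 s/yr = 4.008e+07 m³/yr.
Steady-state CSTR mass balance: W = Q·C + k·V·C, so C = W/(Q + kV).
Q + kV = 4.008e+07 + 15·9.25e+08 = 1.392e+10 m³/yr.
C = 229/1.392e+10 = 1.646e-08 kg/m³ = 1.646e-05 mg/L = 0.01646 µg/L.

0.0165 µg/L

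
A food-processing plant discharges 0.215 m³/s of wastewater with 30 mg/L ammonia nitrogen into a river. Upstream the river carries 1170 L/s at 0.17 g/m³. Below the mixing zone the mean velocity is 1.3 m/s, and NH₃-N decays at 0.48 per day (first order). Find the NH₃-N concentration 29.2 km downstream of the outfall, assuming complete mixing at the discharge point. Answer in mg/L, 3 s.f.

4.24 mg/L

1170 L/s = 1.17 m³/s.
After complete mixing, C₀ = (0.215·30 + 1.17·0.17) / 1.385 = 4.801 mg/L.
Travel time t = 2.92e+04 m / 1.3 m/s = 2.246e+04 s = 0.26 d.
C = 4.801·exp(−0.48·0.26) = 4.801·0.8827 = 4.237 mg/L.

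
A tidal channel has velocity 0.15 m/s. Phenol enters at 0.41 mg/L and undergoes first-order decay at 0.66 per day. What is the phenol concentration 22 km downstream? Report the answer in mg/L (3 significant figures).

0.134 mg/L

Travel time t = 22 km / 0.15 m/s = 2.2e+04/0.15 = 1.467e+05 s = 1.698 d.
First-order decay: C = 0.41·exp(−0.66·1.698) = 0.41·0.3262 = 0.1337 mg/L.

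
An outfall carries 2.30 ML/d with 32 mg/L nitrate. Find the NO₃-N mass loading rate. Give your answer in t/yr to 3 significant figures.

26.9 t/yr

2.30 ML/d = 0.02662 m³/s.
Mass flux = Q·C = 0.02662 m³/s × 32 g/m³ = 0.8519 g/s.
= 0.8519 g/s × 31.56 = 26.88 t/yr.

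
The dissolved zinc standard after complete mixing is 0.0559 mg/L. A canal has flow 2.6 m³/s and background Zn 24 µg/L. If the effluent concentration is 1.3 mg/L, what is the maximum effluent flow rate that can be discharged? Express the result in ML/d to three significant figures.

24 µg/L = 0.024 mg/L.
Mass balance at complete mixing: C_std·(Q_w + Q_r) = Q_w·C_e + Q_r·C_b.
Rearranging, Q_w = Q_r·(C_std − C_b)/(C_e − C_std) = 2.6·(0.0559 − 0.024) / (1.3 − 0.0559) = 0.06667 m³/s.
= 5.76 ML/d.

5.76 ML/d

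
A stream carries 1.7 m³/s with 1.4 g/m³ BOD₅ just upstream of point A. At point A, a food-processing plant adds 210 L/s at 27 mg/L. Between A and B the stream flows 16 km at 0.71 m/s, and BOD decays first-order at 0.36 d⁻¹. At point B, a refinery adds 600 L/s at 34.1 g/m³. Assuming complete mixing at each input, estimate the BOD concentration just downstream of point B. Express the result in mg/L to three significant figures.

210 L/s = 0.21 m³/s.
After input A: C = (1.7·1.4 + 0.21·27) / 1.91 = 4.215 mg/L.
Over the 16 km reach to input B (t = 2.254e+04 s = 0.2608 d), decay gives C = 4.215·exp(−0.36·0.2608) = 3.837 mg/L.
600 L/s = 0.6 m³/s.
After input B: C = (1.91·3.837 + 0.6·34.1) / 2.51 = 11.07 mg/L.

11.1 mg/L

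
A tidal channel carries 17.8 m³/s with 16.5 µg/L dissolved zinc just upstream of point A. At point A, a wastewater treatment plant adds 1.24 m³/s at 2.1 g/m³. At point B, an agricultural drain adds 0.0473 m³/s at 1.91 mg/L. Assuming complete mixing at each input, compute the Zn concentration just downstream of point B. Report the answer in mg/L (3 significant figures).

16.5 µg/L = 0.0165 mg/L.
After input A: C = (17.8·0.0165 + 1.24·2.1) / 19.04 = 0.1522 mg/L.
After input B: C = (19.04·0.1522 + 0.0473·1.91) / 19.09 = 0.1565 mg/L.

0.157 mg/L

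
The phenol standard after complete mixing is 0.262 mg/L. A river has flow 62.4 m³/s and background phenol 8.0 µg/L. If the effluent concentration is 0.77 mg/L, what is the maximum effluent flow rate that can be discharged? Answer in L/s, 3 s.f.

31200 L/s

8.0 µg/L = 0.008 mg/L.
Mass balance at complete mixing: C_std·(Q_w + Q_r) = Q_w·C_e + Q_r·C_b.
Rearranging, Q_w = Q_r·(C_std − C_b)/(C_e − C_std) = 62.4·(0.262 − 0.008) / (0.77 − 0.262) = 31.2 m³/s.
= 3.12e+04 L/s.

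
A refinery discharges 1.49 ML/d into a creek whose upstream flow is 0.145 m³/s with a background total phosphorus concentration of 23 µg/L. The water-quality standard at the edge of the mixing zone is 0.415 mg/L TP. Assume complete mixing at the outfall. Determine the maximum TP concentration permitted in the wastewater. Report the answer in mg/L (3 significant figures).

3.71 mg/L

1.49 ML/d = 0.01725 m³/s.
23 µg/L = 0.023 mg/L.
Mass balance: 0.415·0.1622 = 0.01725·Cₑ + 0.145·0.023.
Cₑ = (0.06733 − 0.003335) / 0.01725 = 3.711 mg/L.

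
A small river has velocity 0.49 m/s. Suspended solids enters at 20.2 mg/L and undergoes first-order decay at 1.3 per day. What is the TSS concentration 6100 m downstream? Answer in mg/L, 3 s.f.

16.7 mg/L

Travel time t = 6100 m / 0.49 m/s = 6100/0.49 = 1.245e+04 s = 0.1441 d.
First-order decay: C = 20.2·exp(−1.3·0.1441) = 20.2·0.8292 = 16.75 mg/L.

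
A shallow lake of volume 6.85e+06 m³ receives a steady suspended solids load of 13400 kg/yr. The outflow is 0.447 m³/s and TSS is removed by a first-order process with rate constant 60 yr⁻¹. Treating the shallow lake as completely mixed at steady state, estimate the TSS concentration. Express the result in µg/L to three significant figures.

31.5 µg/L

Outflow Q = 0.447 m³/s × 3.156e+07 s/yr = 1.411e+07 m³/yr.
Steady-state CSTR mass balance: W = Q·C + k·V·C, so C = W/(Q + kV).
Q + kV = 1.411e+07 + 60·6.85e+06 = 4.251e+08 m³/yr.
C = 13400/4.251e+08 = 3.152e-05 kg/m³ = 0.03152 mg/L = 31.52 µg/L.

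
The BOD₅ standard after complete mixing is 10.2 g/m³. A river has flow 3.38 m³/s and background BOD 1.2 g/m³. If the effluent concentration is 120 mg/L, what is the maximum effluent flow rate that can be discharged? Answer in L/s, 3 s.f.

Mass balance at complete mixing: C_std·(Q_w + Q_r) = Q_w·C_e + Q_r·C_b.
Rearranging, Q_w = Q_r·(C_std − C_b)/(C_e − C_std) = 3.38·(10.2 − 1.2) / (120 − 10.2) = 0.277 m³/s.
= 277 L/s.

277 L/s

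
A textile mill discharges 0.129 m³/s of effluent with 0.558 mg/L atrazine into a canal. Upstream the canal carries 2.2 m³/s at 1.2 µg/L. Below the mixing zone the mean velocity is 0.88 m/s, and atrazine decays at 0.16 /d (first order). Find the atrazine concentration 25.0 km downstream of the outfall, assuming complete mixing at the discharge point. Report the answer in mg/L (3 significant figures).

0.0304 mg/L

1.2 µg/L = 0.0012 mg/L.
After complete mixing, C₀ = (0.129·0.558 + 2.2·0.0012) / 2.329 = 0.03204 mg/L.
Travel time t = 2.5e+04 m / 0.88 m/s = 2.841e+04 s = 0.3288 d.
C = 0.03204·exp(−0.16·0.3288) = 0.03204·0.9488 = 0.0304 mg/L.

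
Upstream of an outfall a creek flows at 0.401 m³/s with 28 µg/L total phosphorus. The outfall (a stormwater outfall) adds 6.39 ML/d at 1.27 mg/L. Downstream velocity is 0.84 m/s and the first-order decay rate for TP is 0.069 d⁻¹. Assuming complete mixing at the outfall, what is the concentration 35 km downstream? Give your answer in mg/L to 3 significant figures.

0.214 mg/L

6.39 ML/d = 0.07396 m³/s.
28 µg/L = 0.028 mg/L.
After complete mixing, C₀ = (0.07396·1.27 + 0.401·0.028) / 0.475 = 0.2214 mg/L.
Travel time t = 3.5e+04 m / 0.84 m/s = 4.167e+04 s = 0.4823 d.
C = 0.2214·exp(−0.069·0.4823) = 0.2214·0.9673 = 0.2142 mg/L.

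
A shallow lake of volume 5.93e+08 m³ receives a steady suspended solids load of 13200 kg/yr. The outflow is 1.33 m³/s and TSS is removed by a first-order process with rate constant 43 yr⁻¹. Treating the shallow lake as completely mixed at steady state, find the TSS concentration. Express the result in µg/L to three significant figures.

0.517 µg/L

Outflow Q = 1.33 m³/s × 3.156e+07 s/yr = 4.197e+07 m³/yr.
Steady-state CSTR mass balance: W = Q·C + k·V·C, so C = W/(Q + kV).
Q + kV = 4.197e+07 + 43·5.93e+08 = 2.554e+10 m³/yr.
C = 13200/2.554e+10 = 5.168e-07 kg/m³ = 0.0005168 mg/L = 0.5168 µg/L.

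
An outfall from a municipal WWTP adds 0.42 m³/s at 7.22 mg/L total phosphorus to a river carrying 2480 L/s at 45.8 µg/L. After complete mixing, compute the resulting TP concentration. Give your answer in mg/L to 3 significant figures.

1.08 mg/L

2480 L/s = 2.48 m³/s.
45.8 µg/L = 0.0458 mg/L.
Flow-weighted mixing gives C = (0.42·7.22 + 2.48·0.0458) / (0.42 + 2.48) = 3.146/2.9 = 1.085 mg/L.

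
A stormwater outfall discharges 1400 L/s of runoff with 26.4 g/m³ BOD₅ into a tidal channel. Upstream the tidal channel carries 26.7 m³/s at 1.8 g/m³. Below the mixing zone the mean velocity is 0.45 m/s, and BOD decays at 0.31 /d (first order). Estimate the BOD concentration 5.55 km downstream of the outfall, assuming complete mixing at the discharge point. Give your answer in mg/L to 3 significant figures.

2.89 mg/L

1400 L/s = 1.4 m³/s.
After complete mixing, C₀ = (1.4·26.4 + 26.7·1.8) / 28.1 = 3.026 mg/L.
Travel time t = 5550 m / 0.45 m/s = 1.233e+04 s = 0.1427 d.
C = 3.026·exp(−0.31·0.1427) = 3.026·0.9567 = 2.895 mg/L.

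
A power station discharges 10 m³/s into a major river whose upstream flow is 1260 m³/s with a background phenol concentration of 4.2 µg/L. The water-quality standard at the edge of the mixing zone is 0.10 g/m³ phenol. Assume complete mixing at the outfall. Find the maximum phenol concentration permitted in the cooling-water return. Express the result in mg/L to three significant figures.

12.2 mg/L

4.2 µg/L = 0.0042 mg/L.
Mass balance: 0.1·1270 = 10·Cₑ + 1260·0.0042.
Cₑ = (127 − 5.292) / 10 = 12.17 mg/L.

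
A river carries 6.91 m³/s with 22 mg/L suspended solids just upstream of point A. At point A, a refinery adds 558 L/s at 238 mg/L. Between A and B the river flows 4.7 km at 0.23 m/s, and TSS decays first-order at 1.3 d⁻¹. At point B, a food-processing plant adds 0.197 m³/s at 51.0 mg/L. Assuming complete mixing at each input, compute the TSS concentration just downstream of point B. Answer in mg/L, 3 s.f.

558 L/s = 0.558 m³/s.
After input A: C = (6.91·22 + 0.558·238) / 7.468 = 38.14 mg/L.
Over the 4.7 km reach to input B (t = 2.043e+04 s = 0.2365 d), decay gives C = 38.14·exp(−1.3·0.2365) = 28.04 mg/L.
After input B: C = (7.468·28.04 + 0.197·51) / 7.665 = 28.63 mg/L.

28.6 mg/L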